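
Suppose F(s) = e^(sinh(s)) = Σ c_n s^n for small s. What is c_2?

Plug the Maclaurin series of the inner function into that of the outer and collect terms.
F(0) = 1
F′(0) = 1
F′′(0) = 1
So c_2 = F′′(0)/2! = 1/2.

1/2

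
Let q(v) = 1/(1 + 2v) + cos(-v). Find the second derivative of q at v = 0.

Expand each term separately and add.
From the series, [v^2] q = 7/2; multiply by 2! = 2 to get 7.

7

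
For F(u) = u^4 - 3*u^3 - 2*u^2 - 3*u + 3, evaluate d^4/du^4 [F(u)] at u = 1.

The coefficient of (u - 1)^4 in the expansion is 1, so F^(4)(1) = 4! * (1) = 24.

24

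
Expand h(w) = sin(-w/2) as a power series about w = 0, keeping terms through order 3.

w^3/48 - w/2

h(0) = 0
h′(0) = -1/2
h′′(0) = 0
h′′′(0) = 1/8
The Taylor polynomial is Σ h^(k)(0)/k! · w^k.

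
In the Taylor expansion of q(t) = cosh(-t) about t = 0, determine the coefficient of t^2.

Compute the successive derivatives at the expansion point and divide by k!.
So c_2 = q′′(0)/2! = 1/2.

1/2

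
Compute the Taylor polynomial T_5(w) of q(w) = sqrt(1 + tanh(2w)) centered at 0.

Substitute the inner expansion into the outer series and collect powers.
q(0) = 1
q′(0) = 1
q′′(0) = -1
q′′′(0) = -5
q^(4)(0) = 17
q^(5)(0) = 121

121*w^5/120 + 17*w^4/24 - 5*w^3/6 - w^2/2 + w + 1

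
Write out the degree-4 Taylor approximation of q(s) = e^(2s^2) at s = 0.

2*s^4 + 2*s^2 + 1

q(0) = 1
q′(0) = 0
q′′(0) = 4
q′′′(0) = 0
q^(4)(0) = 48
The Taylor polynomial is Σ q^(k)(0)/k! · s^k.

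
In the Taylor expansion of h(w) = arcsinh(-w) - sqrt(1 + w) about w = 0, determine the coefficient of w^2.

1/8

Combine the two series term by term.
[w^0] = -1;  [w^1] = -3/2;  [w^2] = 1/8.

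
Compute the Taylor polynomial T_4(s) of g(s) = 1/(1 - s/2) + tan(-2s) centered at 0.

Expand each term separately and add.
g(0) = 1
g′(0) = -3/2
g′′(0) = 1/2
g′′′(0) = -61/4
g^(4)(0) = 3/2
Dividing each by k! gives the coefficients c_0, ..., c_4.

s^4/16 - 61*s^3/24 + s^2/4 - 3*s/2 + 1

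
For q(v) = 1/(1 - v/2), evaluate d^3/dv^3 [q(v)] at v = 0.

From the series, [v^3] q = 1/8; multiply by 3! = 6 to get 3/4.

3/4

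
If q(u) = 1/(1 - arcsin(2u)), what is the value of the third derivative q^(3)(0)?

56

Compose series: expand the inner function first, then feed it into the outer expansion.
From the series, [u^3] q = 28/3; multiply by 3! = 6 to get 56.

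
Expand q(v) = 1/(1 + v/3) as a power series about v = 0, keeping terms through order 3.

Apply the Taylor formula c_k = f^(k)(a)/k!.
q(0) = 1
q′(0) = -1/3
q′′(0) = 2/9
q′′′(0) = -2/9
Dividing each by k! gives the coefficients c_0, ..., c_3.

-v^3/27 + v^2/9 - v/3 + 1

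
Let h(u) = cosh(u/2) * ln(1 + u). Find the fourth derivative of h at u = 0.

-15/2

Write out both Maclaurin series and multiply, keeping only the needed powers.
From the series, [u^4] h = -5/16; multiply by 4! = 24 to get -15/2.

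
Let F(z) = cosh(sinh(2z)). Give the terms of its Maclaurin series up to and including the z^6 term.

148*z^6/45 + 10*z^4/3 + 2*z^2 + 1

Compose series: expand the inner function first, then feed it into the outer expansion.
[z^0] = 1;  [z^1] = 0;  [z^2] = 2;  [z^3] = 0;  [z^4] = 10/3;  [z^5] = 0;  [z^6] = 148/45.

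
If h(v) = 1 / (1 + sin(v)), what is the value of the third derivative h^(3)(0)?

-5

Write 1/(1+u) = 1 - u + u^2 - u^3 + ... and substitute the series for u.
The coefficient of v^3 in the expansion is -5/6, so h′′′(0) = 3! * (-5/6) = -5.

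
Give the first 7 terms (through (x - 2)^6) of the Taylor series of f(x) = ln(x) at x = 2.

-(x - 2)^6/384 + (x - 2)^5/160 - (x - 2)^4/64 + (x - 2)^3/24 - (x - 2)^2/8 + (x - 2)/2 + ln(2)

f(2) = ln(2)
f′(2) = 1/2
f′′(2) = -1/4
f′′′(2) = 1/4
f^(4)(2) = -3/8
f^(5)(2) = 3/4
f^(6)(2) = -15/8
The Taylor polynomial is Σ f^(k)(2)/k! · (x - 2)^k.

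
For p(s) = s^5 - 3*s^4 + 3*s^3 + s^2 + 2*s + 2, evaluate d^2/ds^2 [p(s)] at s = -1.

-72

Compute the successive derivatives at the expansion point and divide by k!.
From the series, [(s + 1)^2] p = -36; multiply by 2! = 2 to get -72.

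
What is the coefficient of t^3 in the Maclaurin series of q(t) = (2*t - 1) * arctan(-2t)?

-8/3

Distribute the polynomial across the series and collect like powers.
q(0) = 0
q′(0) = 2
q′′(0) = -8
q′′′(0) = -16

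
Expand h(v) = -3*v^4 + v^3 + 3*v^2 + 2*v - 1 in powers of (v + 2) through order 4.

-3*(v + 2)^4 + 25*(v + 2)^3 - 75*(v + 2)^2 + 98*(v + 2) - 49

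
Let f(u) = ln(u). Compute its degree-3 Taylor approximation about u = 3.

f(3) = ln(3)
f′(3) = 1/3
f′′(3) = -1/9
f′′′(3) = 2/27
The Taylor polynomial is Σ f^(k)(3)/k! · (u - 3)^k.

(u - 3)^3/81 - (u - 3)^2/18 + (u - 3)/3 + ln(3)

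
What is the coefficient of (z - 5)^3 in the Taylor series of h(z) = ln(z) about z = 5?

1/375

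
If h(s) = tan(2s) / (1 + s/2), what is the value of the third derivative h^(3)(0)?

19

Multiply the two series term by term and collect like powers.
From the series, [s^3] h = 19/6; multiply by 3! = 6 to get 19.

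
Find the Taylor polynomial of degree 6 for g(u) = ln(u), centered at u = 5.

g(5) = ln(5)
g′(5) = 1/5
g′′(5) = -1/25
g′′′(5) = 2/125
g^(4)(5) = -6/625
g^(5)(5) = 24/3125
g^(6)(5) = -24/3125

-(u - 5)^6/93750 + (u - 5)^5/15625 - (u - 5)^4/2500 + (u - 5)^3/375 - (u - 5)^2/50 + (u - 5)/5 + ln(5)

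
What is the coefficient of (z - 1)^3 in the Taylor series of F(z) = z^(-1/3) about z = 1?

Use the known series and substitute for the argument.
F(1) = 1
F′(1) = -1/3
F′′(1) = 4/9
F′′′(1) = -28/27
Then c_k = F^(k)(1)/k! gives each Taylor coefficient.

-14/81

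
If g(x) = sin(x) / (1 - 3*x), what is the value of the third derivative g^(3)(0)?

Expand 1/(denominator) as a geometric series and multiply by the numerator's series.
From the series, [x^3] g = 53/6; multiply by 3! = 6 to get 53.

53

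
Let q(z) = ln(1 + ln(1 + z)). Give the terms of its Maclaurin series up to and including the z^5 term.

19*z^5/10 - 35*z^4/24 + 7*z^3/6 - z^2 + z

Plug the Maclaurin series of the inner function into that of the outer and collect terms.
q(0) = 0
q′(0) = 1
q′′(0) = -2
q′′′(0) = 7
q^(4)(0) = -35
q^(5)(0) = 228
The Taylor polynomial is Σ q^(k)(0)/k! · z^k.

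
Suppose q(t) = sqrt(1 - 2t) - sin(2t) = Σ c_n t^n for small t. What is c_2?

Add the two expansions coefficient-wise.
q(0) = 1
q′(0) = -3
q′′(0) = -1
So c_2 = q′′(0)/2! = -1/2.

-1/2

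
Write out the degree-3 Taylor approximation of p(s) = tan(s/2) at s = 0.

s^3/24 + s/2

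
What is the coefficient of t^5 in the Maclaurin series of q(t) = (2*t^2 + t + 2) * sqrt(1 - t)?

-7/32

Shift and add copies of the series according to the polynomial's terms.
q(0) = 2
q′(0) = 0
q′′(0) = 5/2
q′′′(0) = -15/2
q^(4)(0) = -75/8
q^(5)(0) = -105/4
The Taylor polynomial is Σ q^(k)(0)/k! · t^k.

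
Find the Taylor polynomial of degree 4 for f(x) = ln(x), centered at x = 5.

[(x - 5)^0] = ln(5);  [(x - 5)^1] = 1/5;  [(x - 5)^2] = -1/50;  [(x - 5)^3] = 1/375;  [(x - 5)^4] = -1/2500.

-(x - 5)^4/2500 + (x - 5)^3/375 - (x - 5)^2/50 + (x - 5)/5 + ln(5)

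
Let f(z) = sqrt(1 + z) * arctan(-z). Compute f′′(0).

Write out both Maclaurin series and multiply, keeping only the needed powers.
The coefficient of z^2 in the expansion is -1/2, so f′′(0) = 2! * (-1/2) = -1.

-1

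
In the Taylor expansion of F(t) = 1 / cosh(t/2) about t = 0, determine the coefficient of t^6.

Write the quotient as an unknown series and match coefficients against numerator = denominator · series.
F(0) = 1
F′(0) = 0
F′′(0) = -1/4
F′′′(0) = 0
F^(4)(0) = 5/16
F^(5)(0) = 0
F^(6)(0) = -61/64
So c_6 = F^(6)(0)/6! = -61/46080.

-61/46080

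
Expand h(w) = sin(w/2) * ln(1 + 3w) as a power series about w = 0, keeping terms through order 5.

Write out both Maclaurin series and multiply, keeping only the needed powers.
h(0) = 0
h′(0) = 0
h′′(0) = 3
h′′′(0) = -27/2
h^(4)(0) = 213/2
h^(5)(0) = -4815/4
Dividing each by k! gives the coefficients c_0, ..., c_5.

-321*w^5/32 + 71*w^4/16 - 9*w^3/4 + 3*w^2/2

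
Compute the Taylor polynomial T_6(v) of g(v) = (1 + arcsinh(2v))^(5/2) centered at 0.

Let u equal the inner series; expand the outer function in u and truncate.
g(0) = 1
g′(0) = 5
g′′(0) = 15
g′′′(0) = -5
g^(4)(0) = -255
g^(5)(0) = 165
g^(6)(0) = 16335
Dividing each by k! gives the coefficients c_0, ..., c_6.

363*v^6/16 + 11*v^5/8 - 85*v^4/8 - 5*v^3/6 + 15*v^2/2 + 5*v + 1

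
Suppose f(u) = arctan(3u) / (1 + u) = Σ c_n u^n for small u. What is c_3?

-6

Multiply the two series term by term and collect like powers.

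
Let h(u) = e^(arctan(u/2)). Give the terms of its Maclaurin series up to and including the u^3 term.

Let u equal the inner series; expand the outer function in u and truncate.
[u^0] = 1;  [u^1] = 1/2;  [u^2] = 1/8;  [u^3] = -1/48.

-u^3/48 + u^2/8 + u/2 + 1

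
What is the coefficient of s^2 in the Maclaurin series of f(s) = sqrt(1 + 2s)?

f(0) = 1
f′(0) = 1
f′′(0) = -1
Dividing each by k! gives the coefficients c_0, ..., c_2.

-1/2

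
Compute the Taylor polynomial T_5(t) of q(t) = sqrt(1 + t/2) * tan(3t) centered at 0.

Take the Cauchy product of the two expansions.
[t^0] = 0;  [t^1] = 3;  [t^2] = 3/4;  [t^3] = 285/32;  [t^4] = 291/128;  [t^5] = 328821/10240.

328821*t^5/10240 + 291*t^4/128 + 285*t^3/32 + 3*t^2/4 + 3*t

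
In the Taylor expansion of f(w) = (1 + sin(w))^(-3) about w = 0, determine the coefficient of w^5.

-641/40

Substitute the inner expansion into the outer series and collect powers.
[w^0] = 1;  [w^1] = -3;  [w^2] = 6;  [w^3] = -19/2;  [w^4] = 13;  [w^5] = -641/40.
So c_5 = f^(5)(0)/5! = -641/40.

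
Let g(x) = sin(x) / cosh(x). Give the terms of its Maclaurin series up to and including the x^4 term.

-2*x^3/3 + x

Invert the denominator's series and multiply.
g(0) = 0
g′(0) = 1
g′′(0) = 0
g′′′(0) = -4
g^(4)(0) = 0
Then c_k = g^(k)(0)/k! gives each Taylor coefficient.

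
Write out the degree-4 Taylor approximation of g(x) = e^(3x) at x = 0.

27*x^4/8 + 9*x^3/2 + 9*x^2/2 + 3*x + 1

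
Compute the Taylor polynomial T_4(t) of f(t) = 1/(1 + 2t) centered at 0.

f(0) = 1
f′(0) = -2
f′′(0) = 8
f′′′(0) = -48
f^(4)(0) = 384
Dividing each by k! gives the coefficients c_0, ..., c_4.

16*t^4 - 8*t^3 + 4*t^2 - 2*t + 1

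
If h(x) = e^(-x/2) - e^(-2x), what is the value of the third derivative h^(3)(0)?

63/8

Expand each term separately and add.
The coefficient of x^3 in the expansion is 21/16, so h′′′(0) = 3! * (21/16) = 63/8.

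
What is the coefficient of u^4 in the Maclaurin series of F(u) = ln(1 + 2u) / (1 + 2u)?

-100/3

Expand each factor separately, then convolve coefficients.
So c_4 = F^(4)(0)/4! = -100/3.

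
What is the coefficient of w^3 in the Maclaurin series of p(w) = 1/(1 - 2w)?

[w^0] = 1;  [w^1] = 2;  [w^2] = 4;  [w^3] = 8.
So c_3 = p′′′(0)/3! = 8.

8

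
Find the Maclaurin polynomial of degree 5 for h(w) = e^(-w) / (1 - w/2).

w^5/480 + w^4/48 - w^3/24 + w^2/4 - w/2 + 1

Write out both Maclaurin series and multiply, keeping only the needed powers.
h(0) = 1
h′(0) = -1/2
h′′(0) = 1/2
h′′′(0) = -1/4
h^(4)(0) = 1/2
h^(5)(0) = 1/4
The Taylor polynomial is Σ h^(k)(0)/k! · w^k.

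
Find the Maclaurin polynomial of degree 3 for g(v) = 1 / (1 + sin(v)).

-5*v^3/6 + v^2 - v + 1

Write 1/(1+u) = 1 - u + u^2 - u^3 + ... and substitute the series for u.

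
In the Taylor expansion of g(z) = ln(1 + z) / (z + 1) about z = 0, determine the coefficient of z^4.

-25/12

Use 1/(1 - r) = Σ r^k on the denominator, then take the Cauchy product.
g(0) = 0
g′(0) = 1
g′′(0) = -3
g′′′(0) = 11
g^(4)(0) = -50
So c_4 = g^(4)(0)/4! = -25/12.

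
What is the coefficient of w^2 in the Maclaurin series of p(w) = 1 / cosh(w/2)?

Invert the denominator's series and multiply.
[w^0] = 1;  [w^1] = 0;  [w^2] = -1/8.
So c_2 = p′′(0)/2! = -1/8.

-1/8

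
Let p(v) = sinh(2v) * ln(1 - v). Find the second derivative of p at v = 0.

-4

Expand each factor separately, then convolve coefficients.
The coefficient of v^2 in the expansion is -2, so p′′(0) = 2! * (-2) = -4.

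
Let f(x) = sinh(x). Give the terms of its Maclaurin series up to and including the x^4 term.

x^3/6 + x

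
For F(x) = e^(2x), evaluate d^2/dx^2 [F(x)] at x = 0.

Compute the successive derivatives at the expansion point and divide by k!.
The coefficient of x^2 in the expansion is 2, so F′′(0) = 2! * (2) = 4.

4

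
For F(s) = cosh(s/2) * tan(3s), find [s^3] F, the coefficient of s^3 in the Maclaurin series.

Multiply the two series term by term and collect like powers.
[s^0] = 0;  [s^1] = 3;  [s^2] = 0;  [s^3] = 75/8.

75/8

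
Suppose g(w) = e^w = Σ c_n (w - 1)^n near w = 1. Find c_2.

e/2

g(1) = e
g′(1) = e
g′′(1) = e
Dividing each by k! gives the coefficients c_0, ..., c_2.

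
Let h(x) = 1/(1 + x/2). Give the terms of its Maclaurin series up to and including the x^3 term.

-x^3/8 + x^2/4 - x/2 + 1

h(0) = 1
h′(0) = -1/2
h′′(0) = 1/2
h′′′(0) = -3/4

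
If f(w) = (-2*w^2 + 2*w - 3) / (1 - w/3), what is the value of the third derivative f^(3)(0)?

Shift and add copies of the series according to the polynomial's terms.
From the series, [w^3] f = -5/9; multiply by 3! = 6 to get -10/3.

-10/3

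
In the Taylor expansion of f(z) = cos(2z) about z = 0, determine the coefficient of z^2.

-2

[z^0] = 1;  [z^1] = 0;  [z^2] = -2.
So c_2 = f′′(0)/2! = -2.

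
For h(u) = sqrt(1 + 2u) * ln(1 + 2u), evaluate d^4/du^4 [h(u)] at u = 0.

16

Expand each factor separately, then convolve coefficients.
From the series, [u^4] h = 2/3; multiply by 4! = 24 to get 16.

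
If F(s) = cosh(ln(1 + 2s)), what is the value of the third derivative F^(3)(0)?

Let u equal the inner series; expand the outer function in u and truncate.
The coefficient of s^3 in the expansion is -4, so F′′′(0) = 3! * (-4) = -24.

-24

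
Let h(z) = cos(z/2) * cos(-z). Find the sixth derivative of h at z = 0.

Take the Cauchy product of the two expansions.
From the series, [z^6] h = -73/9216; multiply by 6! = 720 to get -365/64.

-365/64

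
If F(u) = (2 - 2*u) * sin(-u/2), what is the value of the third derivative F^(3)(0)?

Multiply each power in the prefactor through the base expansion.
The coefficient of u^3 in the expansion is 1/24, so F′′′(0) = 3! * (1/24) = 1/4.

1/4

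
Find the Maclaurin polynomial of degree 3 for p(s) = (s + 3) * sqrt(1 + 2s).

Multiply each power in the prefactor through the base expansion.
p(0) = 3
p′(0) = 4
p′′(0) = -1
p′′′(0) = 6
Dividing each by k! gives the coefficients c_0, ..., c_3.

s^3 - s^2/2 + 4*s + 3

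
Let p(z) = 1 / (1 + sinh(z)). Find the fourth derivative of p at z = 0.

Expand as Σ (-1)^k u^k with u equal to the inner function's series.
The coefficient of z^4 in the expansion is 4/3, so p^(4)(0) = 4! * (4/3) = 32.

32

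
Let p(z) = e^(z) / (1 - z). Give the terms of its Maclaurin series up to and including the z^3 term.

8*z^3/3 + 5*z^2/2 + 2*z + 1

Multiply the numerator's expansion by the denominator's geometric series.
p(0) = 1
p′(0) = 2
p′′(0) = 5
p′′′(0) = 16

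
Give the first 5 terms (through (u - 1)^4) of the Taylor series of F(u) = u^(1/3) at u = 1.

Differentiate repeatedly and evaluate at the center.
F(1) = 1
F′(1) = 1/3
F′′(1) = -2/9
F′′′(1) = 10/27
F^(4)(1) = -80/81
The Taylor polynomial is Σ F^(k)(1)/k! · (u - 1)^k.

-10*(u - 1)^4/243 + 5*(u - 1)^3/81 - (u - 1)^2/9 + (u - 1)/3 + 1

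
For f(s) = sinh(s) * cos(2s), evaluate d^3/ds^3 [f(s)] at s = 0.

Take the Cauchy product of the two expansions.
The coefficient of s^3 in the expansion is -11/6, so f′′′(0) = 3! * (-11/6) = -11.

-11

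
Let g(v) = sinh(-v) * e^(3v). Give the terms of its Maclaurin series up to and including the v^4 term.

Write out both Maclaurin series and multiply, keeping only the needed powers.
g(0) = 0
g′(0) = -1
g′′(0) = -6
g′′′(0) = -28
g^(4)(0) = -120

-5*v^4 - 14*v^3/3 - 3*v^2 - v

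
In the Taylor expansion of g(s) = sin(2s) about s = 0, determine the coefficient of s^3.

-4/3

[s^0] = 0;  [s^1] = 2;  [s^2] = 0;  [s^3] = -4/3.
So c_3 = g′′′(0)/3! = -4/3.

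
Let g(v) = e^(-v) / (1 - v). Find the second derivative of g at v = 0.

1

Use 1/(1 - r) = Σ r^k on the denominator, then take the Cauchy product.
The coefficient of v^2 in the expansion is 1/2, so g′′(0) = 2! * (1/2) = 1.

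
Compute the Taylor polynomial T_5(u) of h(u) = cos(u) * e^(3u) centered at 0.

-u^5/10 + 7*u^4/6 + 3*u^3 + 4*u^2 + 3*u + 1

Write out both Maclaurin series and multiply, keeping only the needed powers.
h(0) = 1
h′(0) = 3
h′′(0) = 8
h′′′(0) = 18
h^(4)(0) = 28
h^(5)(0) = -12
Dividing each by k! gives the coefficients c_0, ..., c_5.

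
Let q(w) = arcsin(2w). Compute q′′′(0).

The coefficient of w^3 in the expansion is 4/3, so q′′′(0) = 3! * (4/3) = 8.

8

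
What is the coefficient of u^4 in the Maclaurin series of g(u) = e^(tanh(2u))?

-14/3

Compose series: expand the inner function first, then feed it into the outer expansion.
[u^0] = 1;  [u^1] = 2;  [u^2] = 2;  [u^3] = -4/3;  [u^4] = -14/3.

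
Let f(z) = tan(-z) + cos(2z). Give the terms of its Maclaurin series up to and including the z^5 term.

Expand each term separately and add.
f(0) = 1
f′(0) = -1
f′′(0) = -4
f′′′(0) = -2
f^(4)(0) = 16
f^(5)(0) = -16
Dividing each by k! gives the coefficients c_0, ..., c_5.

-2*z^5/15 + 2*z^4/3 - z^3/3 - 2*z^2 - z + 1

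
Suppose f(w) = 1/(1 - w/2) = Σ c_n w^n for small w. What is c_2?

f(0) = 1
f′(0) = 1/2
f′′(0) = 1/2
The Taylor polynomial is Σ f^(k)(0)/k! · w^k.

1/4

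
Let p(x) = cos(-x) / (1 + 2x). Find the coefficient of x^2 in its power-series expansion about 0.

7/2

Expand each factor separately, then convolve coefficients.
p(0) = 1
p′(0) = -2
p′′(0) = 7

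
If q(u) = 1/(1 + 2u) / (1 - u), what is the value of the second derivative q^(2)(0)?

6

Multiply the two series term by term and collect like powers.
The coefficient of u^2 in the expansion is 3, so q′′(0) = 2! * (3) = 6.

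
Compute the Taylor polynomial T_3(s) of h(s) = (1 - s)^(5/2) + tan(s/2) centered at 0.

Combine the two series term by term.
h(0) = 1
h′(0) = -2
h′′(0) = 15/4
h′′′(0) = -13/8

-13*s^3/48 + 15*s^2/8 - 2*s + 1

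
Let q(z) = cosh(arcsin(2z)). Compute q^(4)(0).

Compose series: expand the inner function first, then feed it into the outer expansion.
From the series, [z^4] q = 10/3; multiply by 4! = 24 to get 80.

80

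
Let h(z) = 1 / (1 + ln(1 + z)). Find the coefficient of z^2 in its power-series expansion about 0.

3/2

Expand as Σ (-1)^k u^k with u equal to the inner function's series.
h(0) = 1
h′(0) = -1
h′′(0) = 3
So c_2 = h′′(0)/2! = 3/2.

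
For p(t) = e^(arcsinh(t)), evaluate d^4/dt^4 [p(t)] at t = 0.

-3

Compose series: expand the inner function first, then feed it into the outer expansion.
From the series, [t^4] p = -1/8; multiply by 4! = 24 to get -3.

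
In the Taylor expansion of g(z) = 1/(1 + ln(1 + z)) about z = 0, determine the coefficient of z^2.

3/2

Substitute the inner expansion into the outer series and collect powers.
g(0) = 1
g′(0) = -1
g′′(0) = 3
Dividing each by k! gives the coefficients c_0, ..., c_2.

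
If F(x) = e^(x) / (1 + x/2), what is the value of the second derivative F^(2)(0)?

Write out both Maclaurin series and multiply, keeping only the needed powers.
The coefficient of x^2 in the expansion is 1/4, so F′′(0) = 2! * (1/4) = 1/2.

1/2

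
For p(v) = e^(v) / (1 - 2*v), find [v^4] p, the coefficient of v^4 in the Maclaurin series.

211/8

Use 1/(1 - r) = Σ r^k on the denominator, then take the Cauchy product.
p(0) = 1
p′(0) = 3
p′′(0) = 13
p′′′(0) = 79
p^(4)(0) = 633
So c_4 = p^(4)(0)/4! = 211/8.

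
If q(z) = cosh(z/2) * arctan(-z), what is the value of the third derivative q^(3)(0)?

Multiply the two series term by term and collect like powers.
The coefficient of z^3 in the expansion is 5/24, so q′′′(0) = 3! * (5/24) = 5/4.

5/4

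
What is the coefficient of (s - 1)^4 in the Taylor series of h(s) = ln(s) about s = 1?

h(1) = 0
h′(1) = 1
h′′(1) = -1
h′′′(1) = 2
h^(4)(1) = -6
So c_4 = h^(4)(1)/4! = -1/4.

-1/4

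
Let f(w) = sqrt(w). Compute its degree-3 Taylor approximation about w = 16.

[(w - 16)^0] = 4;  [(w - 16)^1] = 1/8;  [(w - 16)^2] = -1/512;  [(w - 16)^3] = 1/16384.

(w - 16)^3/16384 - (w - 16)^2/512 + (w - 16)/8 + 4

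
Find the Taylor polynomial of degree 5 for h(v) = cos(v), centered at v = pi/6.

-(v - pi/6)^5/240 + sqrt(3)*(v - pi/6)^4/48 + (v - pi/6)^3/12 - sqrt(3)*(v - pi/6)^2/4 - (v - pi/6)/2 + sqrt(3)/2

Use the known series and substitute for the argument.
h(pi/6) = sqrt(3)/2
h′(pi/6) = -1/2
h′′(pi/6) = -sqrt(3)/2
h′′′(pi/6) = 1/2
h^(4)(pi/6) = sqrt(3)/2
h^(5)(pi/6) = -1/2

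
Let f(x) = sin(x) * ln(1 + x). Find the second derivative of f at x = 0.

2

Expand each factor separately, then convolve coefficients.
The coefficient of x^2 in the expansion is 1, so f′′(0) = 2! * (1) = 2.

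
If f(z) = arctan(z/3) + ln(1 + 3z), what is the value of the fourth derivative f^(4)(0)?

Combine the two series term by term.
The coefficient of z^4 in the expansion is -81/4, so f^(4)(0) = 4! * (-81/4) = -486.

-486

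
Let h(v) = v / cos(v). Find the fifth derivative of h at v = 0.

25

Divide the numerator series by the denominator series (power-series long division).
From the series, [v^5] h = 5/24; multiply by 5! = 120 to get 25.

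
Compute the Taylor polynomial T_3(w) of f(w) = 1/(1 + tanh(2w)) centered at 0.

-16*w^3/3 + 4*w^2 - 2*w + 1

Plug the Maclaurin series of the inner function into that of the outer and collect terms.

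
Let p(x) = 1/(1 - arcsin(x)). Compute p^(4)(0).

Let u equal the inner series; expand the outer function in u and truncate.
The coefficient of x^4 in the expansion is 4/3, so p^(4)(0) = 4! * (4/3) = 32.

32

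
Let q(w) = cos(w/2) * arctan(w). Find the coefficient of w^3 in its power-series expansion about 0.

Multiply the two series term by term and collect like powers.
q(0) = 0
q′(0) = 1
q′′(0) = 0
q′′′(0) = -11/4

-11/24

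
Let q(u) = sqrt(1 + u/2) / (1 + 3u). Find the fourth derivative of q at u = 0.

454305/256

Write out both Maclaurin series and multiply, keeping only the needed powers.
The coefficient of u^4 in the expansion is 151435/2048, so q^(4)(0) = 4! * (151435/2048) = 454305/256.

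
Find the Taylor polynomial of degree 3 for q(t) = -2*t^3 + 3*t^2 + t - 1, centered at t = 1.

-2*(t - 1)^3 - 3*(t - 1)^2 + (t - 1) + 1

q(1) = 1
q′(1) = 1
q′′(1) = -6
q′′′(1) = -12
Then c_k = q^(k)(1)/k! gives each Taylor coefficient.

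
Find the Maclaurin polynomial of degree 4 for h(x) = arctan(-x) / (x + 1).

Expand 1/(denominator) as a geometric series and multiply by the numerator's series.

2*x^4/3 - 2*x^3/3 + x^2 - x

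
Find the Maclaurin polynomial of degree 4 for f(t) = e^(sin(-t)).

Substitute the inner expansion into the outer series and collect powers.
[t^0] = 1;  [t^1] = -1;  [t^2] = 1/2;  [t^3] = 0;  [t^4] = -1/8.

-t^4/8 + t^2/2 - t + 1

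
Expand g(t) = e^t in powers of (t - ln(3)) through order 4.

(t - ln(3))^4/8 + (t - ln(3))^3/2 + 3*(t - ln(3))^2/2 + 3*(t - ln(3)) + 3

Compute the successive derivatives at the expansion point and divide by k!.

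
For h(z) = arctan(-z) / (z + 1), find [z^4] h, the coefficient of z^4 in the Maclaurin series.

Use 1/(1 - r) = Σ r^k on the denominator, then take the Cauchy product.
h(0) = 0
h′(0) = -1
h′′(0) = 2
h′′′(0) = -4
h^(4)(0) = 16
Dividing each by k! gives the coefficients c_0, ..., c_4.

2/3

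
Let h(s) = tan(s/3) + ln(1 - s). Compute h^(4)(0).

-6

Expand each term separately and add.
The coefficient of s^4 in the expansion is -1/4, so h^(4)(0) = 4! * (-1/4) = -6.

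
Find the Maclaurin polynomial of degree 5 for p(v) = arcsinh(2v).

p(0) = 0
p′(0) = 2
p′′(0) = 0
p′′′(0) = -8
p^(4)(0) = 0
p^(5)(0) = 288
Then c_k = p^(k)(0)/k! gives each Taylor coefficient.

12*v^5/5 - 4*v^3/3 + 2*v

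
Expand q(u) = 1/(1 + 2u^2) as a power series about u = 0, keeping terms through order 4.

4*u^4 - 2*u^2 + 1

Compute the successive derivatives at the expansion point and divide by k!.
q(0) = 1
q′(0) = 0
q′′(0) = -4
q′′′(0) = 0
q^(4)(0) = 96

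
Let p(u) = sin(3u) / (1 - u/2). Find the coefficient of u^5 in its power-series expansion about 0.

Write out both Maclaurin series and multiply, keeping only the needed powers.

87/80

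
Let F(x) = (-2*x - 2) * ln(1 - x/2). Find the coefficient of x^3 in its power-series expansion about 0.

1/3

Shift and add copies of the series according to the polynomial's terms.
F(0) = 0
F′(0) = 1
F′′(0) = 5/2
F′′′(0) = 2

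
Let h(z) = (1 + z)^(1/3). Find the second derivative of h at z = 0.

-2/9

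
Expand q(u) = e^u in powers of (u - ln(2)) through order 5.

Compute the successive derivatives at the expansion point and divide by k!.
q(ln(2)) = 2
q′(ln(2)) = 2
q′′(ln(2)) = 2
q′′′(ln(2)) = 2
q^(4)(ln(2)) = 2
q^(5)(ln(2)) = 2
The Taylor polynomial is Σ q^(k)(ln(2))/k! · (u - ln(2))^k.

(u - ln(2))^5/60 + (u - ln(2))^4/12 + (u - ln(2))^3/3 + (u - ln(2))^2 + 2*(u - ln(2)) + 2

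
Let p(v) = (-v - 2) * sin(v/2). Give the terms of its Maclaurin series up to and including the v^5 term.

-v^5/1920 + v^4/48 + v^3/24 - v^2/2 - v

Shift and add copies of the series according to the polynomial's terms.
[v^0] = 0;  [v^1] = -1;  [v^2] = -1/2;  [v^3] = 1/24;  [v^4] = 1/48;  [v^5] = -1/1920.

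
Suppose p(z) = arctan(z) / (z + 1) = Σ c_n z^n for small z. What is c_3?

Expand 1/(denominator) as a geometric series and multiply by the numerator's series.
[z^0] = 0;  [z^1] = 1;  [z^2] = -1;  [z^3] = 2/3.

2/3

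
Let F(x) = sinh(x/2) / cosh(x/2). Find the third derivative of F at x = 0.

Invert the denominator's series and multiply.
The coefficient of x^3 in the expansion is -1/24, so F′′′(0) = 3! * (-1/24) = -1/4.

-1/4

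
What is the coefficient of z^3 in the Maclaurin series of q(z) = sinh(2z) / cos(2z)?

16/3

Write the quotient as an unknown series and match coefficients against numerator = denominator · series.
q(0) = 0
q′(0) = 2
q′′(0) = 0
q′′′(0) = 32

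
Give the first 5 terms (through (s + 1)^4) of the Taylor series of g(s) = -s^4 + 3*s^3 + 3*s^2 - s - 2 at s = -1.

-(s + 1)^4 + 7*(s + 1)^3 - 12*(s + 1)^2 + 6*(s + 1) - 2

[(s + 1)^0] = -2;  [(s + 1)^1] = 6;  [(s + 1)^2] = -12;  [(s + 1)^3] = 7;  [(s + 1)^4] = -1.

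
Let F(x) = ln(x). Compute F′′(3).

From the series, [(x - 3)^2] F = -1/18; multiply by 2! = 2 to get -1/9.

-1/9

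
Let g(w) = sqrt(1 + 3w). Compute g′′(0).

-9/4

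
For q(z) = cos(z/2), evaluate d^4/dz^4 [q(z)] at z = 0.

1/16

The coefficient of z^4 in the expansion is 1/384, so q^(4)(0) = 4! * (1/384) = 1/16.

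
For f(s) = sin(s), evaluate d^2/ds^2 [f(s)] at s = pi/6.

From the series, [(s - pi/6)^2] f = -1/4; multiply by 2! = 2 to get -1/2.

-1/2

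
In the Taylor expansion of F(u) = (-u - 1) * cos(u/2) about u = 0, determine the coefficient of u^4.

-1/384

Multiply each power in the prefactor through the base expansion.
[u^0] = -1;  [u^1] = -1;  [u^2] = 1/8;  [u^3] = 1/8;  [u^4] = -1/384.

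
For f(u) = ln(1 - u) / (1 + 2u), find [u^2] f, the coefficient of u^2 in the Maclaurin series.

Multiply the two series term by term and collect like powers.
So c_2 = f′′(0)/2! = 3/2.

3/2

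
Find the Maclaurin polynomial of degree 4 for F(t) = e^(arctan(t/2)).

-7*t^4/384 - t^3/48 + t^2/8 + t/2 + 1

Let u equal the inner series; expand the outer function in u and truncate.
[t^0] = 1;  [t^1] = 1/2;  [t^2] = 1/8;  [t^3] = -1/48;  [t^4] = -7/384.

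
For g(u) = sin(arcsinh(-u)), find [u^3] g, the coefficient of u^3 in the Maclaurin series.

Substitute the inner expansion into the outer series and collect powers.
[u^0] = 0;  [u^1] = -1;  [u^2] = 0;  [u^3] = 1/3.
So c_3 = g′′′(0)/3! = 1/3.

1/3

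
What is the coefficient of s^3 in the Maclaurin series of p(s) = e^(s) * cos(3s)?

Write out both Maclaurin series and multiply, keeping only the needed powers.

-13/3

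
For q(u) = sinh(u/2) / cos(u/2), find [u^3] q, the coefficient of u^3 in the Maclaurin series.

Invert the denominator's series and multiply.

1/12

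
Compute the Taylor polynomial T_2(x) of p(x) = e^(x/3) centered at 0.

x^2/18 + x/3 + 1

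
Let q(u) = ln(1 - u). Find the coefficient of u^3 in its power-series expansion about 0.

q(0) = 0
q′(0) = -1
q′′(0) = -1
q′′′(0) = -2

-1/3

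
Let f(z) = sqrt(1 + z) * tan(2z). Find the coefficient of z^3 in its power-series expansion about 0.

29/12

Write out both Maclaurin series and multiply, keeping only the needed powers.
[z^0] = 0;  [z^1] = 2;  [z^2] = 1;  [z^3] = 29/12.
So c_3 = f′′′(0)/3! = 29/12.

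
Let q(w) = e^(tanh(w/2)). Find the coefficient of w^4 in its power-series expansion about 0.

Substitute the inner expansion into the outer series and collect powers.
q(0) = 1
q′(0) = 1/2
q′′(0) = 1/4
q′′′(0) = -1/8
q^(4)(0) = -7/16
So c_4 = q^(4)(0)/4! = -7/384.

-7/384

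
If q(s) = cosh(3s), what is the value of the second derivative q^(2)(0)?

Apply the Taylor formula c_k = f^(k)(a)/k!.
From the series, [s^2] q = 9/2; multiply by 2! = 2 to get 9.

9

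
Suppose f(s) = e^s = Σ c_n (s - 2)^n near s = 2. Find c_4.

Differentiate repeatedly and evaluate at the center.
f(2) = e^(2)
f′(2) = e^(2)
f′′(2) = e^(2)
f′′′(2) = e^(2)
f^(4)(2) = e^(2)

e^(2)/24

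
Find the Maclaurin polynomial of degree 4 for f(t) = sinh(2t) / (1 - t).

Write out both Maclaurin series and multiply, keeping only the needed powers.
f(0) = 0
f′(0) = 2
f′′(0) = 4
f′′′(0) = 20
f^(4)(0) = 80

10*t^4/3 + 10*t^3/3 + 2*t^2 + 2*t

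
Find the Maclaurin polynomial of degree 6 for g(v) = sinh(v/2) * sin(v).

11*v^6/11520 - v^4/16 + v^2/2

Multiply the two series term by term and collect like powers.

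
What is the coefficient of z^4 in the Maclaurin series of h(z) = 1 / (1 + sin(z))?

Use the geometric series for the reciprocal, then substitute.
h(0) = 1
h′(0) = -1
h′′(0) = 2
h′′′(0) = -5
h^(4)(0) = 16
Dividing each by k! gives the coefficients c_0, ..., c_4.

2/3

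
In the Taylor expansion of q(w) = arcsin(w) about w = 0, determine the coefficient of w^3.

q(0) = 0
q′(0) = 1
q′′(0) = 0
q′′′(0) = 1
So c_3 = q′′′(0)/3! = 1/6.

1/6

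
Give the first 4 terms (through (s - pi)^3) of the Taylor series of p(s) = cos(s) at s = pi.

(s - pi)^2/2 - 1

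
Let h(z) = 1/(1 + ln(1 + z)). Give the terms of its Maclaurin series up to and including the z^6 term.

3289*z^6/360 - 347*z^5/60 + 11*z^4/3 - 7*z^3/3 + 3*z^2/2 - z + 1

Let u equal the inner series; expand the outer function in u and truncate.
h(0) = 1
h′(0) = -1
h′′(0) = 3
h′′′(0) = -14
h^(4)(0) = 88
h^(5)(0) = -694
h^(6)(0) = 6578
The Taylor polynomial is Σ h^(k)(0)/k! · z^k.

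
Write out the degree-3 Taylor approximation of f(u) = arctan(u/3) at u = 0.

-u^3/81 + u/3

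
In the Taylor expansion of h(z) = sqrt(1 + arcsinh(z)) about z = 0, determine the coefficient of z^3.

-1/48

Substitute the inner expansion into the outer series and collect powers.
h(0) = 1
h′(0) = 1/2
h′′(0) = -1/4
h′′′(0) = -1/8
So c_3 = h′′′(0)/3! = -1/48.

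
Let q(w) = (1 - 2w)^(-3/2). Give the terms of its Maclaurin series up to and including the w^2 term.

q(0) = 1
q′(0) = 3
q′′(0) = 15

15*w^2/2 + 3*w + 1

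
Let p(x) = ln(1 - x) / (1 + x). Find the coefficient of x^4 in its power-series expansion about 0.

Take the Cauchy product of the two expansions.
p(0) = 0
p′(0) = -1
p′′(0) = 1
p′′′(0) = -5
p^(4)(0) = 14
So c_4 = p^(4)(0)/4! = 7/12.

7/12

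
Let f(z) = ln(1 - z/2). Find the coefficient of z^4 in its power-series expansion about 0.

f(0) = 0
f′(0) = -1/2
f′′(0) = -1/4
f′′′(0) = -1/4
f^(4)(0) = -3/8
So c_4 = f^(4)(0)/4! = -1/64.

-1/64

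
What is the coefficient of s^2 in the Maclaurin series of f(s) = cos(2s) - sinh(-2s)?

Combine the two series term by term.

-2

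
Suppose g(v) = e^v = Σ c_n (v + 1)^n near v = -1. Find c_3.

Differentiate repeatedly and evaluate at the center.
So c_3 = g′′′(-1)/3! = e^(-1)/6.

e^(-1)/6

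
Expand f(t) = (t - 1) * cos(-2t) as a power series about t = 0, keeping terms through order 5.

2*t^5/3 - 2*t^4/3 - 2*t^3 + 2*t^2 + t - 1

Multiply each power in the prefactor through the base expansion.
f(0) = -1
f′(0) = 1
f′′(0) = 4
f′′′(0) = -12
f^(4)(0) = -16
f^(5)(0) = 80
The Taylor polynomial is Σ f^(k)(0)/k! · t^k.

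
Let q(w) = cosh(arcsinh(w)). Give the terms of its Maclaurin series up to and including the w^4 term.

-w^4/8 + w^2/2 + 1

Compose series: expand the inner function first, then feed it into the outer expansion.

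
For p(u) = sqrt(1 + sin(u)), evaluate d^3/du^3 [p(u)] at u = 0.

-1/8

Substitute the inner expansion into the outer series and collect powers.
From the series, [u^3] p = -1/48; multiply by 3! = 6 to get -1/8.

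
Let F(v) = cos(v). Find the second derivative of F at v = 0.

The coefficient of v^2 in the expansion is -1/2, so F′′(0) = 2! * (-1/2) = -1.

-1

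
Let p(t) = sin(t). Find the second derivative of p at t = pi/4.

-sqrt(2)/2

The coefficient of (t - pi/4)^2 in the expansion is -sqrt(2)/4, so p′′(pi/4) = 2! * (-sqrt(2)/4) = -sqrt(2)/2.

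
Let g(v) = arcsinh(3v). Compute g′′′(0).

-27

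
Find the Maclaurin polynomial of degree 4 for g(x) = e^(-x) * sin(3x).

Write out both Maclaurin series and multiply, keeping only the needed powers.
g(0) = 0
g′(0) = 3
g′′(0) = -6
g′′′(0) = -18
g^(4)(0) = 96

4*x^4 - 3*x^3 - 3*x^2 + 3*x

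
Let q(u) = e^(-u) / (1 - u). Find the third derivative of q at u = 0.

2

Take the Cauchy product of the two expansions.
From the series, [u^3] q = 1/3; multiply by 3! = 6 to get 2.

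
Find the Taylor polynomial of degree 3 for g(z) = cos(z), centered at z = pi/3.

sqrt(3)*(z - pi/3)^3/12 - (z - pi/3)^2/4 - sqrt(3)*(z - pi/3)/2 + 1/2

Differentiate repeatedly and evaluate at the center.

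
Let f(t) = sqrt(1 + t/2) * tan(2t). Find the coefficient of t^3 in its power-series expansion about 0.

125/48

Multiply the two series term by term and collect like powers.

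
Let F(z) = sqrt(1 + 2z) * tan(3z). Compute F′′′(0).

Write out both Maclaurin series and multiply, keeping only the needed powers.
From the series, [z^3] F = 15/2; multiply by 3! = 6 to get 45.

45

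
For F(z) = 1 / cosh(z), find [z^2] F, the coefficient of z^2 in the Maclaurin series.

-1/2

Write the quotient as an unknown series and match coefficients against numerator = denominator · series.
F(0) = 1
F′(0) = 0
F′′(0) = -1
So c_2 = F′′(0)/2! = -1/2.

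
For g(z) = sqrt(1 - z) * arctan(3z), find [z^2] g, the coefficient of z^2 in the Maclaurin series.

-3/2

Expand each factor separately, then convolve coefficients.
[z^0] = 0;  [z^1] = 3;  [z^2] = -3/2.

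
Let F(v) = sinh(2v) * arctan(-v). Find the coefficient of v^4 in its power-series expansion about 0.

-2/3

Multiply the two series term by term and collect like powers.
[v^0] = 0;  [v^1] = 0;  [v^2] = -2;  [v^3] = 0;  [v^4] = -2/3.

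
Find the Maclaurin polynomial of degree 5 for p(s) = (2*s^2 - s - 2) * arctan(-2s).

Distribute the polynomial across the series and collect like powers.
p(0) = 0
p′(0) = 4
p′′(0) = 4
p′′′(0) = -56
p^(4)(0) = -64
p^(5)(0) = 2176
Dividing each by k! gives the coefficients c_0, ..., c_5.

272*s^5/15 - 8*s^4/3 - 28*s^3/3 + 2*s^2 + 4*s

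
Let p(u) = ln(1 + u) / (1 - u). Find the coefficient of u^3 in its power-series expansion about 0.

5/6

Multiply the two series term by term and collect like powers.
[u^0] = 0;  [u^1] = 1;  [u^2] = 1/2;  [u^3] = 5/6.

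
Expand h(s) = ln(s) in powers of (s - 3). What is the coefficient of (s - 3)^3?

1/81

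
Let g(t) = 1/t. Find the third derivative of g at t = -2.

Apply the Taylor formula c_k = f^(k)(a)/k!.
The coefficient of (t + 2)^3 in the expansion is -1/16, so g′′′(-2) = 3! * (-1/16) = -3/8.

-3/8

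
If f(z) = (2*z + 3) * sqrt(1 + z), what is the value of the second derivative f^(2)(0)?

Distribute the polynomial across the series and collect like powers.
From the series, [z^2] f = 5/8; multiply by 2! = 2 to get 5/4.

5/4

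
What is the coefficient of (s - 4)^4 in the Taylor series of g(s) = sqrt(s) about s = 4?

Apply the Taylor formula c_k = f^(k)(a)/k!.
g(4) = 2
g′(4) = 1/4
g′′(4) = -1/32
g′′′(4) = 3/256
g^(4)(4) = -15/2048
So c_4 = g^(4)(4)/4! = -5/16384.

-5/16384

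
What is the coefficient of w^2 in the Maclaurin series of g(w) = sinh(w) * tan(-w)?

-1

Multiply the two series term by term and collect like powers.
g(0) = 0
g′(0) = 0
g′′(0) = -2
Dividing each by k! gives the coefficients c_0, ..., c_2.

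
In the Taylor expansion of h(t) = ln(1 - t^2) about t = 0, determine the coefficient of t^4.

Use the known series and substitute for the argument.
[t^0] = 0;  [t^1] = 0;  [t^2] = -1;  [t^3] = 0;  [t^4] = -1/2.

-1/2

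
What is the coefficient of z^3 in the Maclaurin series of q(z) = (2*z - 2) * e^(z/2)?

5/24

Multiply each power in the prefactor through the base expansion.
q(0) = -2
q′(0) = 1
q′′(0) = 3/2
q′′′(0) = 5/4
So c_3 = q′′′(0)/3! = 5/24.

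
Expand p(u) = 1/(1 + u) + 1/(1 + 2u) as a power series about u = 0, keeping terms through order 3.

Expand each term separately and add.
p(0) = 2
p′(0) = -3
p′′(0) = 10
p′′′(0) = -54

-9*u^3 + 5*u^2 - 3*u + 2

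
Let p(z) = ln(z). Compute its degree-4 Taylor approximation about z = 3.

Compute the successive derivatives at the expansion point and divide by k!.

-(z - 3)^4/324 + (z - 3)^3/81 - (z - 3)^2/18 + (z - 3)/3 + ln(3)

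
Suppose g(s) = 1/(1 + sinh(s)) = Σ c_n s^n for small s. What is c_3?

-7/6

Plug the Maclaurin series of the inner function into that of the outer and collect terms.
[s^0] = 1;  [s^1] = -1;  [s^2] = 1;  [s^3] = -7/6.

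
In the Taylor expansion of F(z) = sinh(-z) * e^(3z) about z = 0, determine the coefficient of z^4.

-5

Take the Cauchy product of the two expansions.
F(0) = 0
F′(0) = -1
F′′(0) = -6
F′′′(0) = -28
F^(4)(0) = -120
Then c_k = F^(k)(0)/k! gives each Taylor coefficient.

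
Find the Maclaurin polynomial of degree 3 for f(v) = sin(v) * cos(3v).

Write out both Maclaurin series and multiply, keeping only the needed powers.
[v^0] = 0;  [v^1] = 1;  [v^2] = 0;  [v^3] = -14/3.

-14*v^3/3 + v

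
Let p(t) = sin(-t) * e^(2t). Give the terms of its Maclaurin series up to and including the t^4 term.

Take the Cauchy product of the two expansions.
p(0) = 0
p′(0) = -1
p′′(0) = -4
p′′′(0) = -11
p^(4)(0) = -24

-t^4 - 11*t^3/6 - 2*t^2 - t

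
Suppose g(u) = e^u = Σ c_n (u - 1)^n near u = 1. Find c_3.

[(u - 1)^0] = e;  [(u - 1)^1] = e;  [(u - 1)^2] = e/2;  [(u - 1)^3] = e/6.
So c_3 = g′′′(1)/3! = e/6.

e/6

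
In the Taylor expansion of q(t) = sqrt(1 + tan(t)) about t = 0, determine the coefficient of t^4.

Compose series: expand the inner function first, then feed it into the outer expansion.
[t^0] = 1;  [t^1] = 1/2;  [t^2] = -1/8;  [t^3] = 11/48;  [t^4] = -47/384.
So c_4 = q^(4)(0)/4! = -47/384.

-47/384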